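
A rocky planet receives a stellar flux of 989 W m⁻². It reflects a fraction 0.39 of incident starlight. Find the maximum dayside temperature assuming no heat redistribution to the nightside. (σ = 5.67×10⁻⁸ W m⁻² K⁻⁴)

T_ss ≈ 321 K

With no redistribution each surface element balances locally: S(1−A) = σT⁴.
T = [989 × 0.61 / 5.67×10⁻⁸]^(1/4) = (1.06×10¹⁰)^(1/4) = 321 K.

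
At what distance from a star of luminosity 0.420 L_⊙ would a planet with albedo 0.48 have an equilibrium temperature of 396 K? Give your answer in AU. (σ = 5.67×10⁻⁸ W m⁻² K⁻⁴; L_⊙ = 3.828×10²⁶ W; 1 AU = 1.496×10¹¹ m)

d ≈ 0.231 AU

L = 0.420 × 3.828×10²⁶ = 1.61×10²⁶ W.
From T_eq⁴ = L(1−A)/(16πσd²): d = √[L(1−A)/(16πσT_eq⁴)].
d = √[1.61×10²⁶ × 0.52 / (16π × 5.67×10⁻⁸ × (396)⁴)] = 3.45×10¹⁰ m = 0.231 AU.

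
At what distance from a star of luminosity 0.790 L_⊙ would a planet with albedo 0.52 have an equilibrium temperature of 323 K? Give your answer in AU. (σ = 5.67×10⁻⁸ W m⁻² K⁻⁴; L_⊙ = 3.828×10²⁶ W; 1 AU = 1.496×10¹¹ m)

d ≈ 0.457 AU

L = 0.790 × 3.828×10²⁶ = 3.02×10²⁶ W.
From T_eq⁴ = L(1−A)/(16πσd²): d = √[L(1−A)/(16πσT_eq⁴)].
d = √[3.02×10²⁶ × 0.48 / (16π × 5.67×10⁻⁸ × (323)⁴)] = 6.84×10¹⁰ m = 0.457 AU.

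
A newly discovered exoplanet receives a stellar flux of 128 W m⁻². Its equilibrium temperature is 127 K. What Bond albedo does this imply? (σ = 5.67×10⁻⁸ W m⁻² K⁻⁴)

From T_eq⁴ = S(1−A)/(4σ): 1−A = 4σT_eq⁴/S.
1−A = 4 × 5.67×10⁻⁸ × (127)⁴ / 128 = 0.461.

A ≈ 0.54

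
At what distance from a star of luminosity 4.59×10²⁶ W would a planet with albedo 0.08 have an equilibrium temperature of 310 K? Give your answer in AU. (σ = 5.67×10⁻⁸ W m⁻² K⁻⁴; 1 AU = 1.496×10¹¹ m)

d ≈ 0.847 AU

From T_eq⁴ = L(1−A)/(16πσd²): d = √[L(1−A)/(16πσT_eq⁴)].
d = √[4.59×10²⁶ × 0.92 / (16π × 5.67×10⁻⁸ × (310)⁴)] = 1.27×10¹¹ m = 0.847 AU.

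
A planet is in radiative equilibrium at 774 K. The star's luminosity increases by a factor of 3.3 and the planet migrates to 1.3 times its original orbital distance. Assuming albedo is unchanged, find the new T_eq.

T_eq ≈ 915 K

T_eq ∝ L^(1/4) · d^(−1/2).
T′ = 774 × 3.3^(1/4) / 1.3^(1/2) = 915 K.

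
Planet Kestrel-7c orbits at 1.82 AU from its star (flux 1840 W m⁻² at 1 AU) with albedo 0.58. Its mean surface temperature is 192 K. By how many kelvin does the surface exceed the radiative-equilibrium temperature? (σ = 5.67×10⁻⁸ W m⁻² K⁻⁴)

ΔT ≈ 12.9 K

S = 1840/1.82² = 555.5 W m⁻².
T_eq = [S(1−A)/(4σ)]^(1/4) = [555.5×0.42/(4×5.67×10⁻⁸)]^(1/4) = 179.1 K.
ΔT = T_surf − T_eq = 192 − 179.1.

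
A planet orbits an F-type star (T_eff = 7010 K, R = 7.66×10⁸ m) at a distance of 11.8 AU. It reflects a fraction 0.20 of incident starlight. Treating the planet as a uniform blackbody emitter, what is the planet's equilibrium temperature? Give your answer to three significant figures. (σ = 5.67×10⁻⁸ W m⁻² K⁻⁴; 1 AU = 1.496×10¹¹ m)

d = 11.8 AU = 1.77×10¹² m.
L = 4πR_⋆²σT_⋆⁴ = 4π(7.66×10⁸)² × 5.67×10⁻⁸ × (7010)⁴ = 1.01×10²⁷ W.
S = L/(4πd²) = 25.8 W m⁻².
Energy balance: absorbed = emitted ⇒ πR²·S(1−A) = 4πR²·σT_eq⁴, so T_eq⁴ = S(1−A)/(4σ).
T_eq = [25.8 × 0.80 / (4 × 5.67×10⁻⁸)]^(1/4) = (9.09×10⁷)^(1/4) = 97.7 K.

T_eq ≈ 97.7 K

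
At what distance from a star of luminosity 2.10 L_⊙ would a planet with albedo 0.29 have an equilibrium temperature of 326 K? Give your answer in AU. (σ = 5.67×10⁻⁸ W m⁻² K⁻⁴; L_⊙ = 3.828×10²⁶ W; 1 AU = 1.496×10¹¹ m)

d ≈ 0.890 AU

L = 2.10 × 3.828×10²⁶ = 8.04×10²⁶ W.
From T_eq⁴ = L(1−A)/(16πσd²): d = √[L(1−A)/(16πσT_eq⁴)].
d = √[8.04×10²⁶ × 0.71 / (16π × 5.67×10⁻⁸ × (326)⁴)] = 1.33×10¹¹ m = 0.890 AU.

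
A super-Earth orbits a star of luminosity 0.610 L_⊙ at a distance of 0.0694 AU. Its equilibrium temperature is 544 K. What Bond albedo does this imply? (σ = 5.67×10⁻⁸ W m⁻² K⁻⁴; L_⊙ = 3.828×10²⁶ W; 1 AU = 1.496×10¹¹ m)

d = 0.0694 AU = 1.04×10¹⁰ m.
L = 0.610 × 3.828×10²⁶ = 2.34×10²⁶ W.
Flux: S = L/(4πd²) = 2.34×10²⁶/(4π×(1.04×10¹⁰)²) = 1.72×10⁵ W m⁻².
From T_eq⁴ = S(1−A)/(4σ): 1−A = 4σT_eq⁴/S.
1−A = 4 × 5.67×10⁻⁸ × (544)⁴ / 1.72×10⁵ = 0.115.

A ≈ 0.88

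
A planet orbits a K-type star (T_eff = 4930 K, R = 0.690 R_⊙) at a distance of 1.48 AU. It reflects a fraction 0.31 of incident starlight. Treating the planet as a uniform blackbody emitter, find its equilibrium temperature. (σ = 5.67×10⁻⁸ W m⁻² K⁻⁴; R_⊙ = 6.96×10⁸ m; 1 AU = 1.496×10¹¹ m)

T_eq ≈ 148 K

R_⋆ = 0.690 × 6.96×10⁸ = 4.80×10⁸ m.
d = 1.48 AU = 2.21×10¹¹ m.
L = 4πR_⋆²σT_⋆⁴ = 4π(4.80×10⁸)² × 5.67×10⁻⁸ × (4930)⁴ = 9.71×10²⁵ W.
S = L/(4πd²) = 158 W m⁻².
Energy balance: absorbed = emitted ⇒ πR²·S(1−A) = 4πR²·σT_eq⁴, so T_eq⁴ = S(1−A)/(4σ).
T_eq = [158 × 0.69 / (4 × 5.67×10⁻⁸)]^(1/4) = (4.79×10⁸)^(1/4) = 148 K.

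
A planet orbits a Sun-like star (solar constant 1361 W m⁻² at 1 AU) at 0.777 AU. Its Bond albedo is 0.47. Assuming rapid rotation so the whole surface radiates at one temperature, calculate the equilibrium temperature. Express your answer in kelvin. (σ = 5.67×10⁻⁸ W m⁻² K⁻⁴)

T_eq ≈ 269 K

Flux at 0.777 AU: S = 1361/0.777² = 2250 W m⁻².
Energy balance: absorbed = emitted ⇒ πR²·S(1−A) = 4πR²·σT_eq⁴, so T_eq⁴ = S(1−A)/(4σ).
T_eq = [2250 × 0.53 / (4 × 5.67×10⁻⁸)]^(1/4) = (5.27×10⁹)^(1/4) = 269 K.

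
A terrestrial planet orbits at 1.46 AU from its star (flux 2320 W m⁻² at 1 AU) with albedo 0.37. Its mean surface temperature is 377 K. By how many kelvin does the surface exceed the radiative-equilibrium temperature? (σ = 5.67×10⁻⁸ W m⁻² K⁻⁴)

ΔT ≈ 142.5 K

S = 2320/1.46² = 1088 W m⁻².
T_eq = [S(1−A)/(4σ)]^(1/4) = [1088×0.63/(4×5.67×10⁻⁸)]^(1/4) = 234.5 K.
ΔT = T_surf − T_eq = 377 − 234.5.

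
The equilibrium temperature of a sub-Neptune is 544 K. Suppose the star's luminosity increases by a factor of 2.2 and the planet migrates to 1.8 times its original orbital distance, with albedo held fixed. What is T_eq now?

T_eq ∝ L^(1/4) · d^(−1/2).
T′ = 544 × 2.2^(1/4) / 1.8^(1/2) = 494 K.

T_eq ≈ 494 K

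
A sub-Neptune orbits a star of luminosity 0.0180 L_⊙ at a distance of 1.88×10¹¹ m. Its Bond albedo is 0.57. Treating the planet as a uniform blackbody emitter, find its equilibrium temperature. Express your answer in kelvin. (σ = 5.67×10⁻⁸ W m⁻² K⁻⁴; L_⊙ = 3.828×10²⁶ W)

L = 0.0180 × 3.828×10²⁶ = 6.89×10²⁴ W.
Flux: S = L/(4πd²) = 6.89×10²⁴/(4π×(1.88×10¹¹)²) = 15.5 W m⁻².
Energy balance: absorbed = emitted ⇒ πR²·S(1−A) = 4πR²·σT_eq⁴, so T_eq⁴ = S(1−A)/(4σ).
T_eq = [15.5 × 0.43 / (4 × 5.67×10⁻⁸)]^(1/4) = (2.94×10⁷)^(1/4) = 73.6 K.

T_eq ≈ 73.6 K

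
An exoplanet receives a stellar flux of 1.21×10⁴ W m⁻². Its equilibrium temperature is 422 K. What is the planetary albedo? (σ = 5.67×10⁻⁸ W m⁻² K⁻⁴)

From T_eq⁴ = S(1−A)/(4σ): 1−A = 4σT_eq⁴/S.
1−A = 4 × 5.67×10⁻⁸ × (422)⁴ / 1.21×10⁴ = 0.594.

A ≈ 0.41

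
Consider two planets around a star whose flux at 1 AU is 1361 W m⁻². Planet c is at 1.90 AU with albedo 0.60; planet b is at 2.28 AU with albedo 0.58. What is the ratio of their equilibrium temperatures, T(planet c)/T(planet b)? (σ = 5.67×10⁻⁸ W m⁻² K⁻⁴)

T_eq = [S₀(1−A)/(4σd²)]^(1/4), so T ∝ (1−A)^(1/4) / √d.
T₁ = [1361×0.40/(4×5.67×10⁻⁸×1.90²)]^(1/4) = 160.58 K.
T₂ = [1361×0.42/(4×5.67×10⁻⁸×2.28²)]^(1/4) = 148.39 K.

T₁/T₂ ≈ 1.082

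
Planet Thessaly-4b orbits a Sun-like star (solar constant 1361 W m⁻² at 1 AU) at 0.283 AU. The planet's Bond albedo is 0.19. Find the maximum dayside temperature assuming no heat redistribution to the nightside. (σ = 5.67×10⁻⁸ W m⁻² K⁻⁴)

T_ss ≈ 702 K

Flux at 0.283 AU: S = 1361/0.283² = 1.70×10⁴ W m⁻².
With no redistribution each surface element balances locally: S(1−A) = σT⁴.
T = [1.70×10⁴ × 0.81 / 5.67×10⁻⁸]^(1/4) = (2.43×10¹¹)^(1/4) = 702 K.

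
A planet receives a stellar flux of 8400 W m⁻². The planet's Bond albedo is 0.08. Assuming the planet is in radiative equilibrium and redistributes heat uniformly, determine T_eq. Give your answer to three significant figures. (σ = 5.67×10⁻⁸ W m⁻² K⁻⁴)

Energy balance: absorbed = emitted ⇒ πR²·S(1−A) = 4πR²·σT_eq⁴, so T_eq⁴ = S(1−A)/(4σ).
T_eq = [8400 × 0.92 / (4 × 5.67×10⁻⁸)]^(1/4) = (3.41×10¹⁰)^(1/4) = 430 K.

T_eq ≈ 430 K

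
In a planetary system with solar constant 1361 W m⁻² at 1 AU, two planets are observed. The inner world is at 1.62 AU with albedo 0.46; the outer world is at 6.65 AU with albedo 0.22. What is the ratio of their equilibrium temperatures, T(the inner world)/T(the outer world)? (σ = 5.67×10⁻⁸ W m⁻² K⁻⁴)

T₁/T₂ ≈ 1.848

T_eq = [S₀(1−A)/(4σd²)]^(1/4), so T ∝ (1−A)^(1/4) / √d.
T₁ = [1361×0.54/(4×5.67×10⁻⁸×1.62²)]^(1/4) = 187.45 K.
T₂ = [1361×0.78/(4×5.67×10⁻⁸×6.65²)]^(1/4) = 101.43 K.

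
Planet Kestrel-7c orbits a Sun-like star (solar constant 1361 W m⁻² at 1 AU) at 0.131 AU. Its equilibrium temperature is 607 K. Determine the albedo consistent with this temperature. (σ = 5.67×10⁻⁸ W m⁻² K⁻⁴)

Flux at 0.131 AU: S = 1361/0.131² = 7.93×10⁴ W m⁻².
From T_eq⁴ = S(1−A)/(4σ): 1−A = 4σT_eq⁴/S.
1−A = 4 × 5.67×10⁻⁸ × (607)⁴ / 7.93×10⁴ = 0.388.

A ≈ 0.61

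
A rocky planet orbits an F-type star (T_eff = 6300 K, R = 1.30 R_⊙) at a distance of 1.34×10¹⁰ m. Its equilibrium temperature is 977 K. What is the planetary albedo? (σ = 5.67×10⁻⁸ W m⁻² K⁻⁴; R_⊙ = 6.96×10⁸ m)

R_⋆ = 1.30 × 6.96×10⁸ = 9.05×10⁸ m.
L = 4πR_⋆²σT_⋆⁴ = 4π(9.05×10⁸)² × 5.67×10⁻⁸ × (6300)⁴ = 9.19×10²⁶ W.
S = L/(4πd²) = 4.07×10⁵ W m⁻².
From T_eq⁴ = S(1−A)/(4σ): 1−A = 4σT_eq⁴/S.
1−A = 4 × 5.67×10⁻⁸ × (977)⁴ / 4.07×10⁵ = 0.507.

A ≈ 0.49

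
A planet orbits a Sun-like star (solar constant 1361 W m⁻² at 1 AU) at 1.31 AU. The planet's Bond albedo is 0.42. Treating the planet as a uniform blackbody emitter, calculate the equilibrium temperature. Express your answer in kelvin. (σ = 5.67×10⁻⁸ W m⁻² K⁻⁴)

Flux at 1.31 AU: S = 1361/1.31² = 793 W m⁻².
Energy balance: absorbed = emitted ⇒ πR²·S(1−A) = 4πR²·σT_eq⁴, so T_eq⁴ = S(1−A)/(4σ).
T_eq = [793 × 0.58 / (4 × 5.67×10⁻⁸)]^(1/4) = (2.03×10⁹)^(1/4) = 212 K.

T_eq ≈ 212 K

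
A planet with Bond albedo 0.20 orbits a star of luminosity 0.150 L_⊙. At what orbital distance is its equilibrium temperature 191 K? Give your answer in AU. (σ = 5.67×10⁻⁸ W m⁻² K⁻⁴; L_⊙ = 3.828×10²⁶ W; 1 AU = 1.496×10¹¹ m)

L = 0.150 × 3.828×10²⁶ = 5.74×10²⁵ W.
From T_eq⁴ = L(1−A)/(16πσd²): d = √[L(1−A)/(16πσT_eq⁴)].
d = √[5.74×10²⁵ × 0.80 / (16π × 5.67×10⁻⁸ × (191)⁴)] = 1.10×10¹¹ m = 0.736 AU.

d ≈ 0.736 AU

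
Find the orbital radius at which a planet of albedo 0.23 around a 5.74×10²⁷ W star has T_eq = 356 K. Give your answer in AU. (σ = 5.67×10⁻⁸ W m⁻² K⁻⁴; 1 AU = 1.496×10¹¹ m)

From T_eq⁴ = L(1−A)/(16πσd²): d = √[L(1−A)/(16πσT_eq⁴)].
d = √[5.74×10²⁷ × 0.77 / (16π × 5.67×10⁻⁸ × (356)⁴)] = 3.11×10¹¹ m = 2.08 AU.

d ≈ 2.08 AU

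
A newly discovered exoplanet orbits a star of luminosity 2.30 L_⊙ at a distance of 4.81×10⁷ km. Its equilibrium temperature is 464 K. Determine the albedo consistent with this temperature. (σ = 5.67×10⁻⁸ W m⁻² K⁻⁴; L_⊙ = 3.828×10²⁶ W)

d = 4.81×10⁷ km = 4.81×10¹⁰ m.
L = 2.30 × 3.828×10²⁶ = 8.80×10²⁶ W.
Flux: S = L/(4πd²) = 8.80×10²⁶/(4π×(4.81×10¹⁰)²) = 3.03×10⁴ W m⁻².
From T_eq⁴ = S(1−A)/(4σ): 1−A = 4σT_eq⁴/S.
1−A = 4 × 5.67×10⁻⁸ × (464)⁴ / 3.03×10⁴ = 0.347.

A ≈ 0.65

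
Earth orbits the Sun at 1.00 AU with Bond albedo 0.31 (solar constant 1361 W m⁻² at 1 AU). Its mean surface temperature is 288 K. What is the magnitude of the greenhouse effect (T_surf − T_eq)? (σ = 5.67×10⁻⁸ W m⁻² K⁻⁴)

ΔT ≈ 34.3 K

S = 1361/1.00² = 1361 W m⁻².
T_eq = [S(1−A)/(4σ)]^(1/4) = [1361×0.69/(4×5.67×10⁻⁸)]^(1/4) = 253.7 K.
ΔT = T_surf − T_eq = 288 − 253.7.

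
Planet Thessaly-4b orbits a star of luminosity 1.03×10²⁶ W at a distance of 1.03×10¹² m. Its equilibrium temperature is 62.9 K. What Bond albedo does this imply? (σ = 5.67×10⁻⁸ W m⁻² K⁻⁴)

Flux: S = L/(4πd²) = 1.03×10²⁶/(4π×(1.03×10¹²)²) = 7.73 W m⁻².
From T_eq⁴ = S(1−A)/(4σ): 1−A = 4σT_eq⁴/S.
1−A = 4 × 5.67×10⁻⁸ × (62.9)⁴ / 7.73 = 0.460.

A ≈ 0.54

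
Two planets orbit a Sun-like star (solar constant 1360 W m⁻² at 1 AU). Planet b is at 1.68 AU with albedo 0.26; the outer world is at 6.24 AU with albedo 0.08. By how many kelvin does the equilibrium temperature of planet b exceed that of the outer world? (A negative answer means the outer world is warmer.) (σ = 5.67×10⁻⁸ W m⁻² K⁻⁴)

ΔT ≈ 90.0 K

T_eq = [S₀(1−A)/(4σd²)]^(1/4), so T ∝ (1−A)^(1/4) / √d.
T₁ = [1360×0.74/(4×5.67×10⁻⁸×1.68²)]^(1/4) = 199.13 K.
T₂ = [1360×0.92/(4×5.67×10⁻⁸×6.24²)]^(1/4) = 109.10 K.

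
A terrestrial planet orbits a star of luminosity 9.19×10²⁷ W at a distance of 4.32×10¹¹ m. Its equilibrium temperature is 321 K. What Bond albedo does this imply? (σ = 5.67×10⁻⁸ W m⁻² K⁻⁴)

Flux: S = L/(4πd²) = 9.19×10²⁷/(4π×(4.32×10¹¹)²) = 3920 W m⁻².
From T_eq⁴ = S(1−A)/(4σ): 1−A = 4σT_eq⁴/S.
1−A = 4 × 5.67×10⁻⁸ × (321)⁴ / 3920 = 0.615.

A ≈ 0.39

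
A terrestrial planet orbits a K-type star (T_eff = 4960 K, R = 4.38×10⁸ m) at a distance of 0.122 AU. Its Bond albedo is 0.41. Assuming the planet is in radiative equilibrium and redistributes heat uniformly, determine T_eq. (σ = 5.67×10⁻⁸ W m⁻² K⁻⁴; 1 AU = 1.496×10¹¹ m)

T_eq ≈ 476 K

d = 0.122 AU = 1.83×10¹⁰ m.
L = 4πR_⋆²σT_⋆⁴ = 4π(4.38×10⁸)² × 5.67×10⁻⁸ × (4960)⁴ = 8.27×10²⁵ W.
S = L/(4πd²) = 1.98×10⁴ W m⁻².
Energy balance: absorbed = emitted ⇒ πR²·S(1−A) = 4πR²·σT_eq⁴, so T_eq⁴ = S(1−A)/(4σ).
T_eq = [1.98×10⁴ × 0.59 / (4 × 5.67×10⁻⁸)]^(1/4) = (5.14×10¹⁰)^(1/4) = 476 K.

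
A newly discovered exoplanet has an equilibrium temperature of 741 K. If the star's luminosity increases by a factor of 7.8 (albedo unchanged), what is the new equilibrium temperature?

T_eq ≈ 1240 K

T_eq ∝ L^(1/4) · d^(−1/2).
T′ = 741 × 7.8^(1/4) = 1240 K.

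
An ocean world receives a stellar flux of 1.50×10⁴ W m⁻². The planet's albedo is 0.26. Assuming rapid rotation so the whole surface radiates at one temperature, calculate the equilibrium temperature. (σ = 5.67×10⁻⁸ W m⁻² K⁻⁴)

Energy balance: absorbed = emitted ⇒ πR²·S(1−A) = 4πR²·σT_eq⁴, so T_eq⁴ = S(1−A)/(4σ).
T_eq = [1.50×10⁴ × 0.74 / (4 × 5.67×10⁻⁸)]^(1/4) = (4.89×10¹⁰)^(1/4) = 470 K.

T_eq ≈ 470 K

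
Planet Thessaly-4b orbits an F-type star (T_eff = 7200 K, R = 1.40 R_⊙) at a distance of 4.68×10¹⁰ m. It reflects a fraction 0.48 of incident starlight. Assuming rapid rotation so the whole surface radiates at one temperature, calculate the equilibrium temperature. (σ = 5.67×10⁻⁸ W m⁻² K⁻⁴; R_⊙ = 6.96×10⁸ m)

T_eq ≈ 624 K

R_⋆ = 1.40 × 6.96×10⁸ = 9.74×10⁸ m.
L = 4πR_⋆²σT_⋆⁴ = 4π(9.74×10⁸)² × 5.67×10⁻⁸ × (7200)⁴ = 1.82×10²⁷ W.
S = L/(4πd²) = 6.61×10⁴ W m⁻².
Energy balance: absorbed = emitted ⇒ πR²·S(1−A) = 4πR²·σT_eq⁴, so T_eq⁴ = S(1−A)/(4σ).
T_eq = [6.61×10⁴ × 0.52 / (4 × 5.67×10⁻⁸)]^(1/4) = (1.51×10¹¹)^(1/4) = 624 K.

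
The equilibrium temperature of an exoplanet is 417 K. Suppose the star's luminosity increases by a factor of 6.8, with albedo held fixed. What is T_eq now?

T_eq ≈ 673 K

T_eq ∝ L^(1/4) · d^(−1/2).
T′ = 417 × 6.8^(1/4) = 673 K.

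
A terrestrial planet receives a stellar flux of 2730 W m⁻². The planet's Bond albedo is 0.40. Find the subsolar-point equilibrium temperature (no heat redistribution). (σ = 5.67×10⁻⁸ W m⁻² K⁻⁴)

At the subsolar point the surface absorbs S(1−A) and emits σT⁴ per unit area — no factor of 4, since only the local patch is in balance.
T = [2730 × 0.60 / 5.67×10⁻⁸]^(1/4) = (2.89×10¹⁰)^(1/4) = 412 K.

T_ss ≈ 412 K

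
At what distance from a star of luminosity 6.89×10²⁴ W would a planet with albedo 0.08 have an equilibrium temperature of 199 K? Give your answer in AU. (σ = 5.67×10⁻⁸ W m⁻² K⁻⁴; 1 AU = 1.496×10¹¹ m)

From T_eq⁴ = L(1−A)/(16πσd²): d = √[L(1−A)/(16πσT_eq⁴)].
d = √[6.89×10²⁴ × 0.92 / (16π × 5.67×10⁻⁸ × (199)⁴)] = 3.77×10¹⁰ m = 0.252 AU.

d ≈ 0.252 AU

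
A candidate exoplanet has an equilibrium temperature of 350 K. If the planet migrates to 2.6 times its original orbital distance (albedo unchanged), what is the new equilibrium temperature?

T_eq ∝ L^(1/4) · d^(−1/2).
T′ = 350 / 2.6^(1/2) = 217 K.

T_eq ≈ 217 K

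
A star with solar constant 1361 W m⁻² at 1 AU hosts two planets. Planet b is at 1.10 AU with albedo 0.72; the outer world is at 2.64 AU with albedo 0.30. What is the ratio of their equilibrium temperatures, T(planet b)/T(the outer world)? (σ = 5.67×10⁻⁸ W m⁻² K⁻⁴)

T_eq = [S₀(1−A)/(4σd²)]^(1/4), so T ∝ (1−A)^(1/4) / √d.
T₁ = [1361×0.28/(4×5.67×10⁻⁸×1.10²)]^(1/4) = 193.04 K.
T₂ = [1361×0.70/(4×5.67×10⁻⁸×2.64²)]^(1/4) = 156.68 K.

T₁/T₂ ≈ 1.232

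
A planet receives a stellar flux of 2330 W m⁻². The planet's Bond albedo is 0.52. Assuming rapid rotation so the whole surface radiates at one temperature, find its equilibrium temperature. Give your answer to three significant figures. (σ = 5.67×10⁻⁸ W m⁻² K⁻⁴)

T_eq ≈ 265 K

Energy balance: absorbed = emitted ⇒ πR²·S(1−A) = 4πR²·σT_eq⁴, so T_eq⁴ = S(1−A)/(4σ).
T_eq = [2330 × 0.48 / (4 × 5.67×10⁻⁸)]^(1/4) = (4.93×10⁹)^(1/4) = 265 K.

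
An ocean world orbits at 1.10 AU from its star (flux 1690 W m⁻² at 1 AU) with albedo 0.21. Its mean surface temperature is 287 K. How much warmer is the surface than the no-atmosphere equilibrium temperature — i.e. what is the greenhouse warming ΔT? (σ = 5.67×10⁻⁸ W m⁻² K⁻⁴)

S = 1690/1.10² = 1397 W m⁻².
T_eq = [S(1−A)/(4σ)]^(1/4) = [1397×0.79/(4×5.67×10⁻⁸)]^(1/4) = 264.1 K.
ΔT = T_surf − T_eq = 287 − 264.1.

ΔT ≈ 22.9 K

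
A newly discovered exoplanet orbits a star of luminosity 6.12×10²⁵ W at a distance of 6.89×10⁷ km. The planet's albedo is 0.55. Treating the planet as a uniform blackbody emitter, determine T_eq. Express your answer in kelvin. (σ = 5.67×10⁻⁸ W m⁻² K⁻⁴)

T_eq ≈ 212 K

d = 6.89×10⁷ km = 6.89×10¹⁰ m.
Flux: S = L/(4πd²) = 6.12×10²⁵/(4π×(6.89×10¹⁰)²) = 1030 W m⁻².
Energy balance: absorbed = emitted ⇒ πR²·S(1−A) = 4πR²·σT_eq⁴, so T_eq⁴ = S(1−A)/(4σ).
T_eq = [1030 × 0.45 / (4 × 5.67×10⁻⁸)]^(1/4) = (2.04×10⁹)^(1/4) = 212 K.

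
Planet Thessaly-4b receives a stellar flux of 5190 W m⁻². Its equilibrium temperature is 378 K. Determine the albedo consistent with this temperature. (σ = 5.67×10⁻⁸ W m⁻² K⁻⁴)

From T_eq⁴ = S(1−A)/(4σ): 1−A = 4σT_eq⁴/S.
1−A = 4 × 5.67×10⁻⁸ × (378)⁴ / 5190 = 0.892.

A ≈ 0.11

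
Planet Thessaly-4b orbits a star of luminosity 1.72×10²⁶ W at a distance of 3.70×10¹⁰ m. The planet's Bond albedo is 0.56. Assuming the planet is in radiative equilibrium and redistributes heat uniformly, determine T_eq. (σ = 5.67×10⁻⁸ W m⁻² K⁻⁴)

Flux: S = L/(4πd²) = 1.72×10²⁶/(4π×(3.70×10¹⁰)²) = 1.00×10⁴ W m⁻².
Energy balance: absorbed = emitted ⇒ πR²·S(1−A) = 4πR²·σT_eq⁴, so T_eq⁴ = S(1−A)/(4σ).
T_eq = [1.00×10⁴ × 0.44 / (4 × 5.67×10⁻⁸)]^(1/4) = (1.94×10¹⁰)^(1/4) = 373 K.

T_eq ≈ 373 K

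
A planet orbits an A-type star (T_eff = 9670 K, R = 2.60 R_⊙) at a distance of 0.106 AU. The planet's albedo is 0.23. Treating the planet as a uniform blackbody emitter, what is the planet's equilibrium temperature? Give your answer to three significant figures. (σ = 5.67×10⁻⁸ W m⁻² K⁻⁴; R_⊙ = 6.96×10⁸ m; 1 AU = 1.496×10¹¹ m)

R_⋆ = 2.60 × 6.96×10⁸ = 1.81×10⁹ m.
d = 0.106 AU = 1.59×10¹⁰ m.
L = 4πR_⋆²σT_⋆⁴ = 4π(1.81×10⁹)² × 5.67×10⁻⁸ × (9670)⁴ = 2.04×10²⁸ W.
S = L/(4πd²) = 6.46×10⁶ W m⁻².
Energy balance: absorbed = emitted ⇒ πR²·S(1−A) = 4πR²·σT_eq⁴, so T_eq⁴ = S(1−A)/(4σ).
T_eq = [6.46×10⁶ × 0.77 / (4 × 5.67×10⁻⁸)]^(1/4) = (2.19×10¹³)^(1/4) = 2160 K.

T_eq ≈ 2160 K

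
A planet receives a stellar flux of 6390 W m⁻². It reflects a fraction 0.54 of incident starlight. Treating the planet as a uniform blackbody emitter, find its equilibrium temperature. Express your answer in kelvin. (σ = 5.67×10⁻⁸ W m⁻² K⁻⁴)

T_eq ≈ 337 K

Energy balance: absorbed = emitted ⇒ πR²·S(1−A) = 4πR²·σT_eq⁴, so T_eq⁴ = S(1−A)/(4σ).
T_eq = [6390 × 0.46 / (4 × 5.67×10⁻⁸)]^(1/4) = (1.30×10¹⁰)^(1/4) = 337 K.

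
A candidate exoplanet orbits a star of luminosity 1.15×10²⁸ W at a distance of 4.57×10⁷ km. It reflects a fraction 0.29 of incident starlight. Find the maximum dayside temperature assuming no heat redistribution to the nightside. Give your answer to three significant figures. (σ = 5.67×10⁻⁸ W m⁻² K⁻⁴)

T_ss ≈ 1530 K

d = 4.57×10⁷ km = 4.57×10¹⁰ m.
Flux: S = L/(4πd²) = 1.15×10²⁸/(4π×(4.57×10¹⁰)²) = 4.38×10⁵ W m⁻².
With no redistribution each surface element balances locally: S(1−A) = σT⁴.
T = [4.38×10⁵ × 0.71 / 5.67×10⁻⁸]^(1/4) = (5.49×10¹²)^(1/4) = 1530 K.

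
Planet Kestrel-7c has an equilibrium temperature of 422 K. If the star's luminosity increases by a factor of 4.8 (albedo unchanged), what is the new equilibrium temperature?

T_eq ≈ 625 K

T_eq ∝ L^(1/4) · d^(−1/2).
T′ = 422 × 4.8^(1/4) = 625 K.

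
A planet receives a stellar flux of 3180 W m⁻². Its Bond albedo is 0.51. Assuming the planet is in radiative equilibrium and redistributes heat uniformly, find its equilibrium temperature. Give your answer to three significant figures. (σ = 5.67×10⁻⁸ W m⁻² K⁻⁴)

Energy balance: absorbed = emitted ⇒ πR²·S(1−A) = 4πR²·σT_eq⁴, so T_eq⁴ = S(1−A)/(4σ).
T_eq = [3180 × 0.49 / (4 × 5.67×10⁻⁸)]^(1/4) = (6.87×10⁹)^(1/4) = 288 K.

T_eq ≈ 288 K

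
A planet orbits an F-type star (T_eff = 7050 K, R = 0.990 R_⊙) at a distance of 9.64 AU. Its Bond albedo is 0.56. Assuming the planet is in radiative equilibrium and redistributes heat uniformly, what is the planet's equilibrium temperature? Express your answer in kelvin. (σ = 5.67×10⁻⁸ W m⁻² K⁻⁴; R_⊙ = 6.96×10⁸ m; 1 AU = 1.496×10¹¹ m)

T_eq ≈ 88.7 K

R_⋆ = 0.990 × 6.96×10⁸ = 6.89×10⁸ m.
d = 9.64 AU = 1.44×10¹² m.
L = 4πR_⋆²σT_⋆⁴ = 4π(6.89×10⁸)² × 5.67×10⁻⁸ × (7050)⁴ = 8.36×10²⁶ W.
S = L/(4πd²) = 32.0 W m⁻².
Energy balance: absorbed = emitted ⇒ πR²·S(1−A) = 4πR²·σT_eq⁴, so T_eq⁴ = S(1−A)/(4σ).
T_eq = [32.0 × 0.44 / (4 × 5.67×10⁻⁸)]^(1/4) = (6.20×10⁷)^(1/4) = 88.7 K.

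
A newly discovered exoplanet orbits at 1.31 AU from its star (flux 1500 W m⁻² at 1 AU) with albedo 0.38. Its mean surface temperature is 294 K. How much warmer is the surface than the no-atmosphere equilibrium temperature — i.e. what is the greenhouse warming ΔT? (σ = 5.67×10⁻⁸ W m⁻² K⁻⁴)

ΔT ≈ 72.9 K

S = 1500/1.31² = 874.1 W m⁻².
T_eq = [S(1−A)/(4σ)]^(1/4) = [874.1×0.62/(4×5.67×10⁻⁸)]^(1/4) = 221.1 K.
ΔT = T_surf − T_eq = 294 − 221.1.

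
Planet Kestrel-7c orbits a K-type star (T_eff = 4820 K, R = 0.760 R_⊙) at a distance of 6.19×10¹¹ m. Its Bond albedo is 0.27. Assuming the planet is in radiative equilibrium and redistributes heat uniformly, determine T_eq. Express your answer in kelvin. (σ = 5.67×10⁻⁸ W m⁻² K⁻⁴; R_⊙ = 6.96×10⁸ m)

T_eq ≈ 92.1 K

R_⋆ = 0.760 × 6.96×10⁸ = 5.29×10⁸ m.
L = 4πR_⋆²σT_⋆⁴ = 4π(5.29×10⁸)² × 5.67×10⁻⁸ × (4820)⁴ = 1.08×10²⁶ W.
S = L/(4πd²) = 22.3 W m⁻².
Energy balance: absorbed = emitted ⇒ πR²·S(1−A) = 4πR²·σT_eq⁴, so T_eq⁴ = S(1−A)/(4σ).
T_eq = [22.3 × 0.73 / (4 × 5.67×10⁻⁸)]^(1/4) = (7.19×10⁷)^(1/4) = 92.1 K.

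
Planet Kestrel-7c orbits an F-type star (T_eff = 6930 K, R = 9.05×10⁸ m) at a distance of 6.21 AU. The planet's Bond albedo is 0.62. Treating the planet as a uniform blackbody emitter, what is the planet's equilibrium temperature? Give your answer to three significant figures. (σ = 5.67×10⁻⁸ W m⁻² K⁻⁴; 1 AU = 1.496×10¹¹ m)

d = 6.21 AU = 9.29×10¹¹ m.
L = 4πR_⋆²σT_⋆⁴ = 4π(9.05×10⁸)² × 5.67×10⁻⁸ × (6930)⁴ = 1.35×10²⁷ W.
S = L/(4πd²) = 124 W m⁻².
Energy balance: absorbed = emitted ⇒ πR²·S(1−A) = 4πR²·σT_eq⁴, so T_eq⁴ = S(1−A)/(4σ).
T_eq = [124 × 0.38 / (4 × 5.67×10⁻⁸)]^(1/4) = (2.08×10⁸)^(1/4) = 120 K.

T_eq ≈ 120 K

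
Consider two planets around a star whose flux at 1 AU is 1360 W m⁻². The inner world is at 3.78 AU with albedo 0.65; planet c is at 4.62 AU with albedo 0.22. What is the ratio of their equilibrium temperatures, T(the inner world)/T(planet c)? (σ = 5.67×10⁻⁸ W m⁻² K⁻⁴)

T_eq = [S₀(1−A)/(4σd²)]^(1/4), so T ∝ (1−A)^(1/4) / √d.
T₁ = [1360×0.35/(4×5.67×10⁻⁸×3.78²)]^(1/4) = 110.09 K.
T₂ = [1360×0.78/(4×5.67×10⁻⁸×4.62²)]^(1/4) = 121.67 K.

T₁/T₂ ≈ 0.905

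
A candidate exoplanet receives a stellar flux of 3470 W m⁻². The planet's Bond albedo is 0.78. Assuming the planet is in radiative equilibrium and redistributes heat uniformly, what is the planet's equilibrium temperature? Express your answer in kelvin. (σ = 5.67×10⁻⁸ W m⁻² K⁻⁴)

T_eq ≈ 241 K

Energy balance: absorbed = emitted ⇒ πR²·S(1−A) = 4πR²·σT_eq⁴, so T_eq⁴ = S(1−A)/(4σ).
T_eq = [3470 × 0.22 / (4 × 5.67×10⁻⁸)]^(1/4) = (3.37×10⁹)^(1/4) = 241 K.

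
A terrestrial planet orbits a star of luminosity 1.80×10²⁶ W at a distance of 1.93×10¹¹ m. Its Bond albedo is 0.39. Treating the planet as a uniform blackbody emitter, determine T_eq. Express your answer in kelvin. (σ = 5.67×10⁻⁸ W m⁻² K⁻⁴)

T_eq ≈ 179 K

Flux: S = L/(4πd²) = 1.80×10²⁶/(4π×(1.93×10¹¹)²) = 385 W m⁻².
Energy balance: absorbed = emitted ⇒ πR²·S(1−A) = 4πR²·σT_eq⁴, so T_eq⁴ = S(1−A)/(4σ).
T_eq = [385 × 0.61 / (4 × 5.67×10⁻⁸)]^(1/4) = (1.03×10⁹)^(1/4) = 179 K.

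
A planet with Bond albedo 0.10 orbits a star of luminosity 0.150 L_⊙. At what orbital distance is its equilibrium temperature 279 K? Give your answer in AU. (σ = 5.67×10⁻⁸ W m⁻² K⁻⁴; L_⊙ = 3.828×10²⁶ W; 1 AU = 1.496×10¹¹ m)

L = 0.150 × 3.828×10²⁶ = 5.74×10²⁵ W.
From T_eq⁴ = L(1−A)/(16πσd²): d = √[L(1−A)/(16πσT_eq⁴)].
d = √[5.74×10²⁵ × 0.90 / (16π × 5.67×10⁻⁸ × (279)⁴)] = 5.47×10¹⁰ m = 0.366 AU.

d ≈ 0.366 AU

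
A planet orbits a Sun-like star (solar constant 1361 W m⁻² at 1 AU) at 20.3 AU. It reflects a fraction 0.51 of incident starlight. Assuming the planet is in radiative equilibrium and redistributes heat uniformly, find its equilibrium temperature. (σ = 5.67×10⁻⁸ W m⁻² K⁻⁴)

T_eq ≈ 51.7 K

Flux at 20.3 AU: S = 1361/20.3² = 3.30 W m⁻².
Energy balance: absorbed = emitted ⇒ πR²·S(1−A) = 4πR²·σT_eq⁴, so T_eq⁴ = S(1−A)/(4σ).
T_eq = [3.30 × 0.49 / (4 × 5.67×10⁻⁸)]^(1/4) = (7.14×10⁶)^(1/4) = 51.7 K.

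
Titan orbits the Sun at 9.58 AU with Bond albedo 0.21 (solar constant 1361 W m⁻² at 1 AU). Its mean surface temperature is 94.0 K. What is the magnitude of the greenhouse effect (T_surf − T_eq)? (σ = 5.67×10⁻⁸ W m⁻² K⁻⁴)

ΔT ≈ 9.2 K

S = 1361/9.58² = 14.83 W m⁻².
T_eq = [S(1−A)/(4σ)]^(1/4) = [14.83×0.79/(4×5.67×10⁻⁸)]^(1/4) = 84.8 K.
ΔT = T_surf − T_eq = 94 − 84.8.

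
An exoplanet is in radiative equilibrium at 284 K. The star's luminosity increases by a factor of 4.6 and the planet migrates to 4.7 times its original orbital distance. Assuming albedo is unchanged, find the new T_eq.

T_eq ≈ 192 K

T_eq ∝ L^(1/4) · d^(−1/2).
T′ = 284 × 4.6^(1/4) / 4.7^(1/2) = 192 K.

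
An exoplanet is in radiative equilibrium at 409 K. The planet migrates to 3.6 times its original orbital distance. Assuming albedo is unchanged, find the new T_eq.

T_eq ≈ 216 K

T_eq ∝ L^(1/4) · d^(−1/2).
T′ = 409 / 3.6^(1/2) = 216 K.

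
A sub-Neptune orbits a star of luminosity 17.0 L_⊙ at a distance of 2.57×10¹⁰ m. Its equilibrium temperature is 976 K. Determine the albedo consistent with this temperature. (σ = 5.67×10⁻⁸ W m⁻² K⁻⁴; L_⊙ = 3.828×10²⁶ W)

L = 17.0 × 3.828×10²⁶ = 6.51×10²⁷ W.
Flux: S = L/(4πd²) = 6.51×10²⁷/(4π×(2.57×10¹⁰)²) = 7.84×10⁵ W m⁻².
From T_eq⁴ = S(1−A)/(4σ): 1−A = 4σT_eq⁴/S.
1−A = 4 × 5.67×10⁻⁸ × (976)⁴ / 7.84×10⁵ = 0.262.

A ≈ 0.74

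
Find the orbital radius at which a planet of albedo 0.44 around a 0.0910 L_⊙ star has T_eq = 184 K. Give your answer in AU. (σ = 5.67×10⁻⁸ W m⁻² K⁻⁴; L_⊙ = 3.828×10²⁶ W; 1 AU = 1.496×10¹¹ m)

L = 0.0910 × 3.828×10²⁶ = 3.48×10²⁵ W.
From T_eq⁴ = L(1−A)/(16πσd²): d = √[L(1−A)/(16πσT_eq⁴)].
d = √[3.48×10²⁵ × 0.56 / (16π × 5.67×10⁻⁸ × (184)⁴)] = 7.73×10¹⁰ m = 0.517 AU.

d ≈ 0.517 AU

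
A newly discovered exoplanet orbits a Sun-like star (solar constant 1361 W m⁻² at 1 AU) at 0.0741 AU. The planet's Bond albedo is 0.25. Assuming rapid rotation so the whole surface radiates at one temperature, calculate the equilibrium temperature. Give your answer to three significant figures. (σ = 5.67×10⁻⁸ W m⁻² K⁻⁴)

T_eq ≈ 952 K

Flux at 0.0741 AU: S = 1361/0.0741² = 2.48×10⁵ W m⁻².
Energy balance: absorbed = emitted ⇒ πR²·S(1−A) = 4πR²·σT_eq⁴, so T_eq⁴ = S(1−A)/(4σ).
T_eq = [2.48×10⁵ × 0.75 / (4 × 5.67×10⁻⁸)]^(1/4) = (8.20×10¹¹)^(1/4) = 952 K.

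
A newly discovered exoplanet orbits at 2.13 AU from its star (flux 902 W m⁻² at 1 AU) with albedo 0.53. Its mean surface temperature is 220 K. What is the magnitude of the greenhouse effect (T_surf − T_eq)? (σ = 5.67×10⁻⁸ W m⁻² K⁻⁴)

S = 902/2.13² = 198.8 W m⁻².
T_eq = [S(1−A)/(4σ)]^(1/4) = [198.8×0.47/(4×5.67×10⁻⁸)]^(1/4) = 142.5 K.
ΔT = T_surf − T_eq = 220 − 142.5.

ΔT ≈ 77.5 K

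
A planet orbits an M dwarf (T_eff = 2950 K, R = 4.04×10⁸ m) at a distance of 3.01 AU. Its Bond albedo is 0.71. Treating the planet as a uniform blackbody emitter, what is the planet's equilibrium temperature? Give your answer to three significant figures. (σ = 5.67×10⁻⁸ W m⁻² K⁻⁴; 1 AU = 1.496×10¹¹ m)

T_eq ≈ 45.9 K

d = 3.01 AU = 4.50×10¹¹ m.
L = 4πR_⋆²σT_⋆⁴ = 4π(4.04×10⁸)² × 5.67×10⁻⁸ × (2950)⁴ = 8.81×10²⁴ W.
S = L/(4πd²) = 3.46 W m⁻².
Energy balance: absorbed = emitted ⇒ πR²·S(1−A) = 4πR²·σT_eq⁴, so T_eq⁴ = S(1−A)/(4σ).
T_eq = [3.46 × 0.29 / (4 × 5.67×10⁻⁸)]^(1/4) = (4.42×10⁶)^(1/4) = 45.9 K.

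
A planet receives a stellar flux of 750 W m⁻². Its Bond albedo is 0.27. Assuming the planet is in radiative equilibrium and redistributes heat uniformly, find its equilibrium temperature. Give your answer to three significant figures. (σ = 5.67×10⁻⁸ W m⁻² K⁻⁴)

Energy balance: absorbed = emitted ⇒ πR²·S(1−A) = 4πR²·σT_eq⁴, so T_eq⁴ = S(1−A)/(4σ).
T_eq = [750 × 0.73 / (4 × 5.67×10⁻⁸)]^(1/4) = (2.41×10⁹)^(1/4) = 222 K.

T_eq ≈ 222 K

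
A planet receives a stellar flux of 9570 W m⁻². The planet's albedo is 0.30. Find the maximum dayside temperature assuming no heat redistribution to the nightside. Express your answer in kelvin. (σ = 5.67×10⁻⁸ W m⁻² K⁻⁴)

With no redistribution each surface element balances locally: S(1−A) = σT⁴.
T = [9570 × 0.70 / 5.67×10⁻⁸]^(1/4) = (1.18×10¹¹)^(1/4) = 586 K.

T_ss ≈ 586 K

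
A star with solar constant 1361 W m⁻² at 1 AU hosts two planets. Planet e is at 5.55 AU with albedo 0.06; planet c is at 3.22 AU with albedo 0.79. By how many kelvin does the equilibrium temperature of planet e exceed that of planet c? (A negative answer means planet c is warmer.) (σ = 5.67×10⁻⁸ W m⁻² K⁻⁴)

ΔT ≈ 11.3 K

T_eq = [S₀(1−A)/(4σd²)]^(1/4), so T ∝ (1−A)^(1/4) / √d.
T₁ = [1361×0.94/(4×5.67×10⁻⁸×5.55²)]^(1/4) = 116.33 K.
T₂ = [1361×0.21/(4×5.67×10⁻⁸×3.22²)]^(1/4) = 105.00 K.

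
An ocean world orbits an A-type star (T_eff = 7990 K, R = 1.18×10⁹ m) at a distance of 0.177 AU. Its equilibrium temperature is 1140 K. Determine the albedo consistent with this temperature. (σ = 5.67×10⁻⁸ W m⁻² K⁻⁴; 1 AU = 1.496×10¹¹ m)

d = 0.177 AU = 2.65×10¹⁰ m.
L = 4πR_⋆²σT_⋆⁴ = 4π(1.18×10⁹)² × 5.67×10⁻⁸ × (7990)⁴ = 4.04×10²⁷ W.
S = L/(4πd²) = 4.59×10⁵ W m⁻².
From T_eq⁴ = S(1−A)/(4σ): 1−A = 4σT_eq⁴/S.
1−A = 4 × 5.67×10⁻⁸ × (1140)⁴ / 4.59×10⁵ = 0.835.

A ≈ 0.17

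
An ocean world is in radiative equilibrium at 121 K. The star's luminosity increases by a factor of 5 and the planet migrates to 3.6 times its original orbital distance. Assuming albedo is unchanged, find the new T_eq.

T_eq ∝ L^(1/4) · d^(−1/2).
T′ = 121 × 5^(1/4) / 3.6^(1/2) = 95.4 K.

T_eq ≈ 95.4 K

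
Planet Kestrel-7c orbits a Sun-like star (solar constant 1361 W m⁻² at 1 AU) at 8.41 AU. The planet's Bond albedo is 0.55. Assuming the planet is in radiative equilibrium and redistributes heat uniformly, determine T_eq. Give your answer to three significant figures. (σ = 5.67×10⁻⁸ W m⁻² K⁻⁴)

T_eq ≈ 78.6 K

Flux at 8.41 AU: S = 1361/8.41² = 19.2 W m⁻².
Energy balance: absorbed = emitted ⇒ πR²·S(1−A) = 4πR²·σT_eq⁴, so T_eq⁴ = S(1−A)/(4σ).
T_eq = [19.2 × 0.45 / (4 × 5.67×10⁻⁸)]^(1/4) = (3.82×10⁷)^(1/4) = 78.6 K.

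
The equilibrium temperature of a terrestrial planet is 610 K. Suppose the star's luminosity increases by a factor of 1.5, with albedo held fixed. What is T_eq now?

T_eq ∝ L^(1/4) · d^(−1/2).
T′ = 610 × 1.5^(1/4) = 675 K.

T_eq ≈ 675 K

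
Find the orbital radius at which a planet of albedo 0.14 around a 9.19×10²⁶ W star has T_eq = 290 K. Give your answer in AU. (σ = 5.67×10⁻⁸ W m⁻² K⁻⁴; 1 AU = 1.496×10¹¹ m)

d ≈ 1.32 AU

From T_eq⁴ = L(1−A)/(16πσd²): d = √[L(1−A)/(16πσT_eq⁴)].
d = √[9.19×10²⁶ × 0.86 / (16π × 5.67×10⁻⁸ × (290)⁴)] = 1.98×10¹¹ m = 1.32 AU.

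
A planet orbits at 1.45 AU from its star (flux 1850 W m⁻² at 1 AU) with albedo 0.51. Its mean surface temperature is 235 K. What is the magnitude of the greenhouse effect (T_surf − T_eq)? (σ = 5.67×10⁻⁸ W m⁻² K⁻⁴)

S = 1850/1.45² = 879.9 W m⁻².
T_eq = [S(1−A)/(4σ)]^(1/4) = [879.9×0.49/(4×5.67×10⁻⁸)]^(1/4) = 208.8 K.
ΔT = T_surf − T_eq = 235 − 208.8.

ΔT ≈ 26.2 K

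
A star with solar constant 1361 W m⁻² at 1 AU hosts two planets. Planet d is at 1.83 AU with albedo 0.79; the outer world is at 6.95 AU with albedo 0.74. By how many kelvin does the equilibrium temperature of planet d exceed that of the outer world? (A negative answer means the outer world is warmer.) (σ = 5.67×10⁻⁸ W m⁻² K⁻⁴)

T_eq = [S₀(1−A)/(4σd²)]^(1/4), so T ∝ (1−A)^(1/4) / √d.
T₁ = [1361×0.21/(4×5.67×10⁻⁸×1.83²)]^(1/4) = 139.28 K.
T₂ = [1361×0.26/(4×5.67×10⁻⁸×6.95²)]^(1/4) = 75.39 K.

ΔT ≈ 63.9 K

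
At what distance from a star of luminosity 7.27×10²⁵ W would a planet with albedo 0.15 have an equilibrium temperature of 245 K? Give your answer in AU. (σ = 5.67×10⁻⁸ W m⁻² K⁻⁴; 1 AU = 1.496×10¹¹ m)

d ≈ 0.519 AU

From T_eq⁴ = L(1−A)/(16πσd²): d = √[L(1−A)/(16πσT_eq⁴)].
d = √[7.27×10²⁵ × 0.85 / (16π × 5.67×10⁻⁸ × (245)⁴)] = 7.76×10¹⁰ m = 0.519 AU.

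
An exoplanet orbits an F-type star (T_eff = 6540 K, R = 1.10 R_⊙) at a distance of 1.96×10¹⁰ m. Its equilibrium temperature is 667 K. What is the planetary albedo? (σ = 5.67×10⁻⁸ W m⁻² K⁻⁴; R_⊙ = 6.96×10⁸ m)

A ≈ 0.72

R_⋆ = 1.10 × 6.96×10⁸ = 7.66×10⁸ m.
L = 4πR_⋆²σT_⋆⁴ = 4π(7.66×10⁸)² × 5.67×10⁻⁸ × (6540)⁴ = 7.64×10²⁶ W.
S = L/(4πd²) = 1.58×10⁵ W m⁻².
From T_eq⁴ = S(1−A)/(4σ): 1−A = 4σT_eq⁴/S.
1−A = 4 × 5.67×10⁻⁸ × (667)⁴ / 1.58×10⁵ = 0.284.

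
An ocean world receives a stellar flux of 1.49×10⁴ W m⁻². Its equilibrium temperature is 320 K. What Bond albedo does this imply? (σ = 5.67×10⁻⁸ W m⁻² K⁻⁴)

A ≈ 0.84

From T_eq⁴ = S(1−A)/(4σ): 1−A = 4σT_eq⁴/S.
1−A = 4 × 5.67×10⁻⁸ × (320)⁴ / 1.49×10⁴ = 0.160.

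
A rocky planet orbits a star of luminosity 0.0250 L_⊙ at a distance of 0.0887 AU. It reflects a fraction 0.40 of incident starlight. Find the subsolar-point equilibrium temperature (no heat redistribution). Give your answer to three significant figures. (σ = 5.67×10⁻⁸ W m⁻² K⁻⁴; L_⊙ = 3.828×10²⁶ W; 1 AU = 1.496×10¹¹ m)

d = 0.0887 AU = 1.33×10¹⁰ m.
L = 0.0250 × 3.828×10²⁶ = 9.57×10²⁴ W.
Flux: S = L/(4πd²) = 9.57×10²⁴/(4π×(1.33×10¹⁰)²) = 4330 W m⁻².
At the subsolar point the surface absorbs S(1−A) and emits σT⁴ per unit area — no factor of 4, since only the local patch is in balance.
T = [4330 × 0.60 / 5.67×10⁻⁸]^(1/4) = (4.58×10¹⁰)^(1/4) = 463 K.

T_ss ≈ 463 K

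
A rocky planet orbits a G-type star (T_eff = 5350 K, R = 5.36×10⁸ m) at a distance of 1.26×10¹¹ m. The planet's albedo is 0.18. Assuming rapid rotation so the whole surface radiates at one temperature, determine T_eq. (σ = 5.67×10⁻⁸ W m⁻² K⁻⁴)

T_eq ≈ 235 K

L = 4πR_⋆²σT_⋆⁴ = 4π(5.36×10⁸)² × 5.67×10⁻⁸ × (5350)⁴ = 1.68×10²⁶ W.
S = L/(4πd²) = 841 W m⁻².
Energy balance: absorbed = emitted ⇒ πR²·S(1−A) = 4πR²·σT_eq⁴, so T_eq⁴ = S(1−A)/(4σ).
T_eq = [841 × 0.82 / (4 × 5.67×10⁻⁸)]^(1/4) = (3.04×10⁹)^(1/4) = 235 K.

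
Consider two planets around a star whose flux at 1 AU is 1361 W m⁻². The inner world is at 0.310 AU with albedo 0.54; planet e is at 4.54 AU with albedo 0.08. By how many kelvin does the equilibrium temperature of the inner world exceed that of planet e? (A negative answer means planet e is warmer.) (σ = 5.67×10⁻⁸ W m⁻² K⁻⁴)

ΔT ≈ 283.8 K

T_eq = [S₀(1−A)/(4σd²)]^(1/4), so T ∝ (1−A)^(1/4) / √d.
T₁ = [1361×0.46/(4×5.67×10⁻⁸×0.310²)]^(1/4) = 411.68 K.
T₂ = [1361×0.92/(4×5.67×10⁻⁸×4.54²)]^(1/4) = 127.93 K.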